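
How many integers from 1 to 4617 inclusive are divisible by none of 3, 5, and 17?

2317

1539 + 923 + 271 − 307 − 90 − 54 + 18 = 2300
4617 − 2300 = 2317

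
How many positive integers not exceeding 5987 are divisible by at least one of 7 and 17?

By inclusion-exclusion,
855 + 352 − 50 = 1157

1157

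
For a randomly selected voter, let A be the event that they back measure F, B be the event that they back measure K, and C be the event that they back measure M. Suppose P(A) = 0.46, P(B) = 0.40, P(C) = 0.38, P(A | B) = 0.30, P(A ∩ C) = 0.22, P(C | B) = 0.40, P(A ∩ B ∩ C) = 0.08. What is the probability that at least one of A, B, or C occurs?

P(A ∩ B) = P(B)·P(A|B) = 0.40 × 0.30 = 0.12
P(B ∩ C) = P(B)·P(C|B) = 0.40 × 0.40 = 0.16
Inclusion–exclusion gives
P(A ∪ B ∪ C) = 0.46 + 0.40 + 0.38 − 0.12 − 0.22 − 0.16 + 0.08 = 0.82

0.82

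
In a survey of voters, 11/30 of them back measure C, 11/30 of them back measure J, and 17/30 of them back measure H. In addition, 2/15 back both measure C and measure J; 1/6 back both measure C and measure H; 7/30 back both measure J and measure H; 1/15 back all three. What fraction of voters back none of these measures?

1/6

P(≥1) = 11/30 + 11/30 + 17/30 − 2/15 − 1/6 − 7/30 + 1/15 = 5/6
P(none) = 1 − 5/6 = 1/6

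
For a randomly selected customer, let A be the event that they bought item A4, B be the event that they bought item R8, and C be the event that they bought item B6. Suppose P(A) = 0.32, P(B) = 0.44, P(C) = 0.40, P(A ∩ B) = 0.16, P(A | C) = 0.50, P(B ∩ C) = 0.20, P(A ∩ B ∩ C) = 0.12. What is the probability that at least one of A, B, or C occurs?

P(A ∩ C) = P(C)·P(A|C) = 0.40 × 0.50 = 0.20
Inclusion–exclusion gives
P(A ∪ B ∪ C) = 0.32 + 0.44 + 0.40 − 0.16 − 0.20 − 0.20 + 0.12 = 0.72

0.72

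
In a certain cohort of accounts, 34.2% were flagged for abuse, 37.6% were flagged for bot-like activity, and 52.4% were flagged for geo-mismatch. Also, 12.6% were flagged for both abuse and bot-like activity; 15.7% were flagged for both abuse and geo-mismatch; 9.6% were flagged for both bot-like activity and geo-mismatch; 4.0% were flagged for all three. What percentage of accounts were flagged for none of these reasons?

Apply inclusion-exclusion:
P(≥1) = 34.2 + 37.6 + 52.4 − 12.6 − 15.7 − 9.6 + 4.0 = 90.3%
P(none) = 100% − 90.3% = 9.7%

9.7%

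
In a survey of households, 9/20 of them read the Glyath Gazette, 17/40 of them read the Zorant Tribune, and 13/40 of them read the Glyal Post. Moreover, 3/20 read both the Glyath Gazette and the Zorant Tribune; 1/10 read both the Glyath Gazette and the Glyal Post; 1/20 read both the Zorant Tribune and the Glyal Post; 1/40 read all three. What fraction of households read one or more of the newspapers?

Inclusion–exclusion gives
P(≥1) = 9/20 + 17/40 + 13/40 − 3/20 − 1/10 − 1/20 + 1/40 = 37/40

37/40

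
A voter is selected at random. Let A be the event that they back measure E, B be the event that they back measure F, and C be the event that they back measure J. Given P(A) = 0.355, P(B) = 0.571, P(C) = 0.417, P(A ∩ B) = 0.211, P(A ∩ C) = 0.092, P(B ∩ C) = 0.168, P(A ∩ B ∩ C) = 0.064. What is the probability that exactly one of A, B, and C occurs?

0.593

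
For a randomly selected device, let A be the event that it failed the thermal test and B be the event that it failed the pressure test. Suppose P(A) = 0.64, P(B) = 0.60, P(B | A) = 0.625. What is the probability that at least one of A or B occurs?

0.84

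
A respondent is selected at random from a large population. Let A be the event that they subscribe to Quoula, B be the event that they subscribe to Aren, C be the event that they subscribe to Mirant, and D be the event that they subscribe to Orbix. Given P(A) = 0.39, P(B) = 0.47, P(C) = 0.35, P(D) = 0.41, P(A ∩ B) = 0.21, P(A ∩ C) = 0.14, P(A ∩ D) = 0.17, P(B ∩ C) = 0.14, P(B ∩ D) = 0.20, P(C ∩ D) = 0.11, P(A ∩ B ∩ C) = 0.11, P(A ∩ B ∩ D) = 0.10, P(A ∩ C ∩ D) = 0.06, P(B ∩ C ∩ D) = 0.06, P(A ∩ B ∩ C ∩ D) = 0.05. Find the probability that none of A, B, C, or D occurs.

0.07

By inclusion–exclusion:
P(A ∪ B ∪ C ∪ D) = 0.39 + 0.47 + 0.35 + 0.41 − 0.21 − 0.14 − 0.17 − 0.14 − 0.20 − 0.11 + 0.11 + 0.10 + 0.06 + 0.06 − 0.05 = 0.93
P(none) = 1 − 0.93 = 0.07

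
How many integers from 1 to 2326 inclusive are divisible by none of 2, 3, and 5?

By inclusion–exclusion:
1163 + 775 + 465 − 387 − 232 − 155 + 77 = 1706
2326 − 1706 = 620

620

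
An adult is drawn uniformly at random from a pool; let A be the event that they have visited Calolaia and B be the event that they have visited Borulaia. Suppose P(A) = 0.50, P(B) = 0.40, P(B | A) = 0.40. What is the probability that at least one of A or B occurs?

0.70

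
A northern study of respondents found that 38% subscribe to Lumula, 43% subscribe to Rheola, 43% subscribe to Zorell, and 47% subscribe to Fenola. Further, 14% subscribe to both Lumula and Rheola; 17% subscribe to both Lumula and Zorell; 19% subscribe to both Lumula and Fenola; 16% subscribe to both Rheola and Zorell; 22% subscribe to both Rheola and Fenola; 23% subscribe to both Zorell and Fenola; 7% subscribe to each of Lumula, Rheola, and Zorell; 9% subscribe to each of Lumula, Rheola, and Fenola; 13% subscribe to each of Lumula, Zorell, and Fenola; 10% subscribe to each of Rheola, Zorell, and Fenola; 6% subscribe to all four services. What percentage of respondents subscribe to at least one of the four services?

93%

Using inclusion–exclusion:
P(union) = 38 + 43 + 43 + 47 − 14 − 17 − 19 − 16 − 22 − 23 + 7 + 9 + 13 + 10 − 6 = 93%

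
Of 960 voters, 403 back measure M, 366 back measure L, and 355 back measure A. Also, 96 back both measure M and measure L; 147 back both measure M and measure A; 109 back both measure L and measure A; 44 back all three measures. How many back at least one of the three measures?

816

Using inclusion–exclusion:
N(≥1) = 403 + 366 + 355 − 96 − 147 − 109 + 44 = 816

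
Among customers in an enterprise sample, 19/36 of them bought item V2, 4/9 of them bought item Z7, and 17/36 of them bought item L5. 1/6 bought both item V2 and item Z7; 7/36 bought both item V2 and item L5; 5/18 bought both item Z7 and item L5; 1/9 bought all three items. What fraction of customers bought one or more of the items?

11/12

P(union) = 19/36 + 4/9 + 17/36 − 1/6 − 7/36 − 5/18 + 1/9 = 11/12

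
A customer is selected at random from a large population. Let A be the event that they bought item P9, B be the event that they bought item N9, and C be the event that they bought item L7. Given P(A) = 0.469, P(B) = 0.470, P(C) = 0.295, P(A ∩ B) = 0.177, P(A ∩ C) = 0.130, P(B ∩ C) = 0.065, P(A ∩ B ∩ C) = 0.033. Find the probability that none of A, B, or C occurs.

0.105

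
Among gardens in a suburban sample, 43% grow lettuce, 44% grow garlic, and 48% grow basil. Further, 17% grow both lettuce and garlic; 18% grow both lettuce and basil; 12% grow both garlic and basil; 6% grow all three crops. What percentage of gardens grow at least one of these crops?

Apply inclusion-exclusion:
P(at least one) = 43 + 44 + 48 − 17 − 18 − 12 + 6 = 94%

94%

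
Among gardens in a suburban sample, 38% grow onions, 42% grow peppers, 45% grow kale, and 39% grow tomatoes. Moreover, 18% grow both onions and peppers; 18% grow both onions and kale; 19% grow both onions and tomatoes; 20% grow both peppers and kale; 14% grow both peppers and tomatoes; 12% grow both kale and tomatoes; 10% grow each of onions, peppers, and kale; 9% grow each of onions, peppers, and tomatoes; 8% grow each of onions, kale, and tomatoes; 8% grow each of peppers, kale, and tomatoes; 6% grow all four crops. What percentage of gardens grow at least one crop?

P(union) = 38 + 42 + 45 + 39 − 18 − 18 − 19 − 20 − 14 − 12 + 10 + 9 + 8 + 8 − 6 = 92%

92%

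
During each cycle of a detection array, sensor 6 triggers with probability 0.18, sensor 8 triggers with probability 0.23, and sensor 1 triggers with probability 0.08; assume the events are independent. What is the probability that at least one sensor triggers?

0.419112

Since the events are independent, P(none) is the product of the individual non-occurrence probabilities.
P(none) = (1 − 0.18) × (1 − 0.23) × (1 − 0.08) = 0.82 × 0.77 × 0.92 = 0.580888
P(at least one) = 1 − 0.580888 = 0.419112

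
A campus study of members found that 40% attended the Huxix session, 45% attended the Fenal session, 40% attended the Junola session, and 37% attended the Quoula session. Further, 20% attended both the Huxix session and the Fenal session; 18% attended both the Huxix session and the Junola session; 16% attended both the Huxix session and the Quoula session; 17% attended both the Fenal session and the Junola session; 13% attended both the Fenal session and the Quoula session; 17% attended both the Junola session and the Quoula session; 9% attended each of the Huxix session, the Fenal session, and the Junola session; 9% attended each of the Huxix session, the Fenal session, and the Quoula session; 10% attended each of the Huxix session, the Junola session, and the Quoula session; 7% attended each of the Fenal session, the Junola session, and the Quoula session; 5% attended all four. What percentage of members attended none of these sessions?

Inclusion–exclusion gives
P(union) = 40 + 45 + 40 + 37 − 20 − 18 − 16 − 17 − 13 − 17 + 9 + 9 + 10 + 7 − 5 = 91%
P(none) = 100% − 91% = 9%

9%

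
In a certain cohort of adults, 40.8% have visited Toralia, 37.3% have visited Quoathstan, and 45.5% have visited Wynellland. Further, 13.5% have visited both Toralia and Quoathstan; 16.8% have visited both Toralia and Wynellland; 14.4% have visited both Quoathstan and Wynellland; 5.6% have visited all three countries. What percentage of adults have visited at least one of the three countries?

Apply inclusion-exclusion:
P(≥1) = 40.8 + 37.3 + 45.5 − 13.5 − 16.8 − 14.4 + 5.6 = 84.5%

84.5%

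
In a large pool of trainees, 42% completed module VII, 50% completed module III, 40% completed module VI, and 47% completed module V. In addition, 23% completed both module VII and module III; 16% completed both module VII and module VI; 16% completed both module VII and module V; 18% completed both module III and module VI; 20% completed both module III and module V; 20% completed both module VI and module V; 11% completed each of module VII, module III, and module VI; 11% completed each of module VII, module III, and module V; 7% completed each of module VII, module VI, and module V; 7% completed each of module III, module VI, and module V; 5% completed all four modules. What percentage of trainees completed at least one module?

97%

Apply inclusion-exclusion:
P(at least one) = 42 + 50 + 40 + 47 − 23 − 16 − 16 − 18 − 20 − 20 + 11 + 11 + 7 + 7 − 5 = 97%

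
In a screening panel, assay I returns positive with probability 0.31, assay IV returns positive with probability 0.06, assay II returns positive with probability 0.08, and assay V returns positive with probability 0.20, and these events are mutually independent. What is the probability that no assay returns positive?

0.4773696

P(none) = (1 − 0.31) × (1 − 0.06) × (1 − 0.08) × (1 − 0.20) = 0.69 × 0.94 × 0.92 × 0.80 = 0.4773696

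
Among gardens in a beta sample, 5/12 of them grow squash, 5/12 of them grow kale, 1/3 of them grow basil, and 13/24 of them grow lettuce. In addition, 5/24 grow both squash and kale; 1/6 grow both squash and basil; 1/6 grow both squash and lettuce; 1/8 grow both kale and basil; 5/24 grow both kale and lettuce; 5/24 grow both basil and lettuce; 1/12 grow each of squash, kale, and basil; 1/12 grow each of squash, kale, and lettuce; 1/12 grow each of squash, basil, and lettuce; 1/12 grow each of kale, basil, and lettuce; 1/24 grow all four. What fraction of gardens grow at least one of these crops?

11/12

Apply inclusion-exclusion:
P(≥1) = 5/12 + 5/12 + 1/3 + 13/24 − 5/24 − 1/6 − 1/6 − 1/8 − 5/24 − 5/24 + 1/12 + 1/12 + 1/12 + 1/12 − 1/24 = 11/12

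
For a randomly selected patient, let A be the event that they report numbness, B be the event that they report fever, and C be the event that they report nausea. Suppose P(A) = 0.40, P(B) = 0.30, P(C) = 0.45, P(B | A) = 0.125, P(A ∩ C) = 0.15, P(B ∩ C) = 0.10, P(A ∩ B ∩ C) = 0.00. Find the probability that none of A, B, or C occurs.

P(A ∩ B) = P(A)·P(B|A) = 0.40 × 0.125 = 0.05
By inclusion-exclusion,
P(A ∪ B ∪ C) = 0.40 + 0.30 + 0.45 − 0.05 − 0.15 − 0.10 + 0.00 = 0.85
P(none) = 1 − 0.85 = 0.15

0.15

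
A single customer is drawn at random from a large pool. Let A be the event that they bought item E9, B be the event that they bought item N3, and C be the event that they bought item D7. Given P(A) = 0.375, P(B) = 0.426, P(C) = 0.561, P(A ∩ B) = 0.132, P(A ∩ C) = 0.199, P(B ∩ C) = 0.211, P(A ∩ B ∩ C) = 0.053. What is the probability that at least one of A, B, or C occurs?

0.873

P(A ∪ B ∪ C) = 0.375 + 0.426 + 0.561 − 0.132 − 0.199 − 0.211 + 0.053 = 0.873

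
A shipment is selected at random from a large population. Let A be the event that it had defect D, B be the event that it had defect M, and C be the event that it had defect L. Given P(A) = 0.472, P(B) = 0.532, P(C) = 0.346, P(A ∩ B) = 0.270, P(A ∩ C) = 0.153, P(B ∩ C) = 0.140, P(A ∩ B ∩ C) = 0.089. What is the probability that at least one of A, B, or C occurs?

P(A ∪ B ∪ C) = 0.472 + 0.532 + 0.346 − 0.270 − 0.153 − 0.140 + 0.089 = 0.876

0.876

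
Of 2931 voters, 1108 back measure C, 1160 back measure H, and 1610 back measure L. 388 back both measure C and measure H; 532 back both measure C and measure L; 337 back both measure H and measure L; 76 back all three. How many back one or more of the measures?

2697

N(≥1) = 1108 + 1160 + 1610 − 388 − 532 − 337 + 76 = 2697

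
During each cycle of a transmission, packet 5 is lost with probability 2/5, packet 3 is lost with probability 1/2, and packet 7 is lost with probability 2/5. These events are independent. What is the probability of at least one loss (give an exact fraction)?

P(none) = (1 − 2/5) × (1 − 1/2) × (1 − 2/5) = 3/5 × 1/2 × 3/5 = 9/50
P(at least one) = 1 − 9/50 = 41/50

41/50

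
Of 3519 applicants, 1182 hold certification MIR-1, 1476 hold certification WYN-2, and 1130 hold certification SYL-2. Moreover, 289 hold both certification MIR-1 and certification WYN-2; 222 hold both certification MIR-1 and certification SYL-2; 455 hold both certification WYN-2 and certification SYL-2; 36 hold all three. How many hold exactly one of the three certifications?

|exactly one| = 1182 + 1476 + 1130 − 2·289 − 2·222 − 2·455 + 3·36 = 1964

1964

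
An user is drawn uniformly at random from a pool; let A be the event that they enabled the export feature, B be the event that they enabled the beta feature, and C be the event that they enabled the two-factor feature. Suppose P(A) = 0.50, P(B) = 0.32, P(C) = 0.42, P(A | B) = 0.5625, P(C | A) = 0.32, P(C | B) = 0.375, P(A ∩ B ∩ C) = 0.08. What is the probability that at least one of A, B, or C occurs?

0.86

P(A ∩ B) = P(B)·P(A|B) = 0.32 × 0.5625 = 0.18
P(A ∩ C) = P(A)·P(C|A) = 0.50 × 0.32 = 0.16
P(B ∩ C) = P(B)·P(C|B) = 0.32 × 0.375 = 0.12
P(A ∪ B ∪ C) = 0.50 + 0.32 + 0.42 − 0.18 − 0.16 − 0.12 + 0.08 = 0.86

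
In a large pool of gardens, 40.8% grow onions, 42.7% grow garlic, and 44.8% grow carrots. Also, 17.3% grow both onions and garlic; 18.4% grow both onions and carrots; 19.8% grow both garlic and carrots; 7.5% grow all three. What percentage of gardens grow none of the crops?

19.7%

P(≥1) = 40.8 + 42.7 + 44.8 − 17.3 − 18.4 − 19.8 + 7.5 = 80.3%
P(none) = 100% − 80.3% = 19.7%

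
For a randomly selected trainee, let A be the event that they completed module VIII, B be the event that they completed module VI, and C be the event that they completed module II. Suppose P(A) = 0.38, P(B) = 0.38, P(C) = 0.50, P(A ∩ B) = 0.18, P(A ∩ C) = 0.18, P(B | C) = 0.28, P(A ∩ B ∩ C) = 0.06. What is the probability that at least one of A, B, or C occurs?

P(B ∩ C) = P(C)·P(B|C) = 0.50 × 0.28 = 0.14
Inclusion–exclusion gives
P(A ∪ B ∪ C) = 0.38 + 0.38 + 0.50 − 0.18 − 0.18 − 0.14 + 0.06 = 0.82

0.82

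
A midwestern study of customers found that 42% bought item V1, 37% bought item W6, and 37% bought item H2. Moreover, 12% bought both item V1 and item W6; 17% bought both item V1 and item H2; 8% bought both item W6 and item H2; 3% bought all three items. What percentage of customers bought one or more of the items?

82%

Apply inclusion-exclusion:
P(union) = 42 + 37 + 37 − 12 − 17 − 8 + 3 = 82%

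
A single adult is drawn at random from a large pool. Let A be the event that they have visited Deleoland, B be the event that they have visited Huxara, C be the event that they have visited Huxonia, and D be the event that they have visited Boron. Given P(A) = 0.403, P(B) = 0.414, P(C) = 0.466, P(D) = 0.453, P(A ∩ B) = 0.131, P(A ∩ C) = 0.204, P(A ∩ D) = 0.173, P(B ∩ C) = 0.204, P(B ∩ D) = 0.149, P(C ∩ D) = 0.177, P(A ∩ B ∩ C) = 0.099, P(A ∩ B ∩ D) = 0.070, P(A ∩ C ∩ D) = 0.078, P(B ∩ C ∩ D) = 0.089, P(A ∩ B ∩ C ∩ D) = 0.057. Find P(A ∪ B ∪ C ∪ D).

0.977

By inclusion-exclusion,
P(A ∪ B ∪ C ∪ D) = 0.403 + 0.414 + 0.466 + 0.453 − 0.131 − 0.204 − 0.173 − 0.204 − 0.149 − 0.177 + 0.099 + 0.070 + 0.078 + 0.089 − 0.057 = 0.977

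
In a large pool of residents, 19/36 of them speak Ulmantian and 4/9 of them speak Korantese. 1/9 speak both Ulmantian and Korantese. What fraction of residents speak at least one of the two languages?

31/36

Using inclusion–exclusion:
P(union) = 19/36 + 4/9 − 1/9 = 31/36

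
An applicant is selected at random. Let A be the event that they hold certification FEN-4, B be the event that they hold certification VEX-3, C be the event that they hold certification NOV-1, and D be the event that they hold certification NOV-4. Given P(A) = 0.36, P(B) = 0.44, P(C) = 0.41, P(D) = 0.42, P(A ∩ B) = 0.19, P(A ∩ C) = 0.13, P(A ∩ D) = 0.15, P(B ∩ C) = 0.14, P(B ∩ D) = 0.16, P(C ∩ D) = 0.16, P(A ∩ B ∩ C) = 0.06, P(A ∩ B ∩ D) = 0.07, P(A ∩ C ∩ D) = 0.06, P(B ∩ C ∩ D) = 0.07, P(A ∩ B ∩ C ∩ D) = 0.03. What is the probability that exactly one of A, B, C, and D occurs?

0.43

Using the inclusion–exclusion count for exactly one event:
P(exactly one) = 0.36 + 0.44 + 0.41 + 0.42 − 2·0.19 − 2·0.13 − 2·0.15 − 2·0.14 − 2·0.16 − 2·0.16 + 3·0.06 + 3·0.07 + 3·0.06 + 3·0.07 − 4·0.03 = 0.43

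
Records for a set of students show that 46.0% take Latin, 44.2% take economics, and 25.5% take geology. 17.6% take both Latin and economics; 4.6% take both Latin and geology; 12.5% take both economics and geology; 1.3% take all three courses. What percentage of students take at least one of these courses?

P(at least one) = 46.0 + 44.2 + 25.5 − 17.6 − 4.6 − 12.5 + 1.3 = 82.3%

82.3%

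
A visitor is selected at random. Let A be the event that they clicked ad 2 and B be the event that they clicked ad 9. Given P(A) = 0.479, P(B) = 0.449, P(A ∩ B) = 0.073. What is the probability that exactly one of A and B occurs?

By inclusion–exclusion (exactly-one form):
P(exactly one) = 0.479 + 0.449 − 2·0.073 = 0.782

0.782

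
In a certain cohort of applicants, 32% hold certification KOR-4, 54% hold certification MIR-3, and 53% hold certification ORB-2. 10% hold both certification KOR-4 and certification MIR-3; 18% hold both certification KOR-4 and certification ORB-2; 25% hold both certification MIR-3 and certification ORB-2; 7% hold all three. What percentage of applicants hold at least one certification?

93%

Apply inclusion-exclusion:
P(≥1) = 32 + 54 + 53 − 10 − 18 − 25 + 7 = 93%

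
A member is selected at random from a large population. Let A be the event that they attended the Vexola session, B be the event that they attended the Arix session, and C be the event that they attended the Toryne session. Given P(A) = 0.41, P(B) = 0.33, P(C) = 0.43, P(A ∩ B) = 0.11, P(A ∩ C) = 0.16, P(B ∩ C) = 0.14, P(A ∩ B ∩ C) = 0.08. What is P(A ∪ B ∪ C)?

By inclusion-exclusion,
P(A ∪ B ∪ C) = 0.41 + 0.33 + 0.43 − 0.11 − 0.16 − 0.14 + 0.08 = 0.84

0.84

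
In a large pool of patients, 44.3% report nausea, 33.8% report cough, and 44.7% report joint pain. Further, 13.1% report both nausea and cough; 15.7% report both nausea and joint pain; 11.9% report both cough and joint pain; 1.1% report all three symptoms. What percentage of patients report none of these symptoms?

16.8%

Using inclusion–exclusion:
P(at least one) = 44.3 + 33.8 + 44.7 − 13.1 − 15.7 − 11.9 + 1.1 = 83.2%
P(none) = 100% − 83.2% = 16.8%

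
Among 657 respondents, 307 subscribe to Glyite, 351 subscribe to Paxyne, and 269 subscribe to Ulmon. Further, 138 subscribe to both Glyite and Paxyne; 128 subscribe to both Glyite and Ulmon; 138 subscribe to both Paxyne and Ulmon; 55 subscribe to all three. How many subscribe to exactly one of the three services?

Using the inclusion–exclusion count for exactly one event:
|exactly one| = 307 + 351 + 269 − 2·138 − 2·128 − 2·138 + 3·55 = 284

284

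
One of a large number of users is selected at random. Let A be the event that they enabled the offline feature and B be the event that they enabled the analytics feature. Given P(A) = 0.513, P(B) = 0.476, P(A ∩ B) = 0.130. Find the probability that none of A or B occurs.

0.141

Using inclusion–exclusion:
P(A ∪ B) = 0.513 + 0.476 − 0.130 = 0.859
P(none) = 1 − 0.859 = 0.141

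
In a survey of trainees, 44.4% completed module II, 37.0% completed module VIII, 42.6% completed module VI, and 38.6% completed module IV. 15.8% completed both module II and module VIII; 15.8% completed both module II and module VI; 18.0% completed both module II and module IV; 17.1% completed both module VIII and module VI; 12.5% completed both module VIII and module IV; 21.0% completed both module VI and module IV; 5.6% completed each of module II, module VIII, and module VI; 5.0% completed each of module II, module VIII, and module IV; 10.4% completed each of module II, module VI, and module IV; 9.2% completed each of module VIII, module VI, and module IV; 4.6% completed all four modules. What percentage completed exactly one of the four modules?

34.4%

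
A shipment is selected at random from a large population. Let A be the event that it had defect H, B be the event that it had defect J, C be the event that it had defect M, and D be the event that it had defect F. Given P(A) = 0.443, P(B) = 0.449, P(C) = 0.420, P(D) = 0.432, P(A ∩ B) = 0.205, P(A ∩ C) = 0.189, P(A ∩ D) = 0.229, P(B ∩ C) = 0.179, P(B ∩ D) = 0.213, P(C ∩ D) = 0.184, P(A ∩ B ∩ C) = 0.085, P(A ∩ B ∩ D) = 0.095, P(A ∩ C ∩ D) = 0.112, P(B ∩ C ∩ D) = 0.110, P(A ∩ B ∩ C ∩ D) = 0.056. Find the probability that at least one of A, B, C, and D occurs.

0.891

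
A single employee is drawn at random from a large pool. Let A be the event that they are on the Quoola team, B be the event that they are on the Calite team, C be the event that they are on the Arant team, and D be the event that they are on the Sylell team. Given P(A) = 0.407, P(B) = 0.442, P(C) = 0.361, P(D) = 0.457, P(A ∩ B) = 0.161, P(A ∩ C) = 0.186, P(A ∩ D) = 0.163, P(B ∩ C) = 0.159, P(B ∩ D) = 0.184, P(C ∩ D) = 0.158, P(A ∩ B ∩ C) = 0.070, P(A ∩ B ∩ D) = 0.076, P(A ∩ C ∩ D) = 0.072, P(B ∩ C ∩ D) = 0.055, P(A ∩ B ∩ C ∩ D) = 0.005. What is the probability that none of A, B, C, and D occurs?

By inclusion–exclusion:
P(A ∪ B ∪ C ∪ D) = 0.407 + 0.442 + 0.361 + 0.457 − 0.161 − 0.186 − 0.163 − 0.159 − 0.184 − 0.158 + 0.070 + 0.076 + 0.072 + 0.055 − 0.005 = 0.924
P(none) = 1 − 0.924 = 0.076

0.076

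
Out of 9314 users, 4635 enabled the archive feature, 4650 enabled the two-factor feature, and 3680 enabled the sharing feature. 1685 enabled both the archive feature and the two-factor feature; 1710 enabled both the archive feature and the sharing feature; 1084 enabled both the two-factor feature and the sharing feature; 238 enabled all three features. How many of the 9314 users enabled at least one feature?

By inclusion-exclusion,
|at least one| = 4635 + 4650 + 3680 − 1685 − 1710 − 1084 + 238 = 8724

8724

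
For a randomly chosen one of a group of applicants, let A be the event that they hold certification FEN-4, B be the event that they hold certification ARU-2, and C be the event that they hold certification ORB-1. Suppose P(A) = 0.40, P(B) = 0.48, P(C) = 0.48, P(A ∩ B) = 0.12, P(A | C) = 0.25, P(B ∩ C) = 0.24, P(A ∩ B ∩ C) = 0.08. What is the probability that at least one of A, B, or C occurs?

0.96

P(A ∩ C) = P(C)·P(A|C) = 0.48 × 0.25 = 0.12
By inclusion-exclusion,
P(A ∪ B ∪ C) = 0.40 + 0.48 + 0.48 − 0.12 − 0.12 − 0.24 + 0.08 = 0.96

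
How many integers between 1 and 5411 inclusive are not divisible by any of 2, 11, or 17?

2315

2705 + 491 + 318 − 245 − 159 − 28 + 14 = 3096
5411 − 3096 = 2315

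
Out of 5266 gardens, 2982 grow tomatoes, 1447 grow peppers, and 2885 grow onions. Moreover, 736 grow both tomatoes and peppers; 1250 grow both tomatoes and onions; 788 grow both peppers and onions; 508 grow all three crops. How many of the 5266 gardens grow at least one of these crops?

By inclusion–exclusion:
|union| = 2982 + 1447 + 2885 − 736 − 1250 − 788 + 508 = 5048

5048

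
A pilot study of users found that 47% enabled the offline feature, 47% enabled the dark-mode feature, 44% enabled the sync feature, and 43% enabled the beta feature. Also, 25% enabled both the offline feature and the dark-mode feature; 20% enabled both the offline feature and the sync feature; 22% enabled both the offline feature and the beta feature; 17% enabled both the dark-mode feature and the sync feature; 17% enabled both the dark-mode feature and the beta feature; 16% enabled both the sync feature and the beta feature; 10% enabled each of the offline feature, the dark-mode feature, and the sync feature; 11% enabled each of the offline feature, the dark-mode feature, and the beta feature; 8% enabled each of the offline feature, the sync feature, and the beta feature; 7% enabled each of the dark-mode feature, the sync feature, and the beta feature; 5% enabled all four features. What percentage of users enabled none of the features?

P(≥1) = 47 + 47 + 44 + 43 − 25 − 20 − 22 − 17 − 17 − 16 + 10 + 11 + 8 + 7 − 5 = 95%
P(none) = 100% − 95% = 5%

5%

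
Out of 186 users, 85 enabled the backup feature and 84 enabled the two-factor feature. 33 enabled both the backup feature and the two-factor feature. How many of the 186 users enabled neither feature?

50

By inclusion–exclusion:
N(≥1) = 85 + 84 − 33 = 136
None: 186 − 136 = 50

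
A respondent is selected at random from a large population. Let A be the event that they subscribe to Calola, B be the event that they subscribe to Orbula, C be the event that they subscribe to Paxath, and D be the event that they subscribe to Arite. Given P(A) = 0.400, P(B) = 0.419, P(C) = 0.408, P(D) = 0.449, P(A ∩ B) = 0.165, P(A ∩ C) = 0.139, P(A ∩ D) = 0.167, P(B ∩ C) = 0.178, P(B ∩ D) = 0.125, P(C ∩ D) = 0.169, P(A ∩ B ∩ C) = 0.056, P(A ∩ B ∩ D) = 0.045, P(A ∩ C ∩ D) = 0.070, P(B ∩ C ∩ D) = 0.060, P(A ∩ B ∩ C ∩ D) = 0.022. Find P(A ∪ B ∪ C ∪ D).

0.942

By inclusion-exclusion,
P(A ∪ B ∪ C ∪ D) = 0.400 + 0.419 + 0.408 + 0.449 − 0.165 − 0.139 − 0.167 − 0.178 − 0.125 − 0.169 + 0.056 + 0.045 + 0.070 + 0.060 − 0.022 = 0.942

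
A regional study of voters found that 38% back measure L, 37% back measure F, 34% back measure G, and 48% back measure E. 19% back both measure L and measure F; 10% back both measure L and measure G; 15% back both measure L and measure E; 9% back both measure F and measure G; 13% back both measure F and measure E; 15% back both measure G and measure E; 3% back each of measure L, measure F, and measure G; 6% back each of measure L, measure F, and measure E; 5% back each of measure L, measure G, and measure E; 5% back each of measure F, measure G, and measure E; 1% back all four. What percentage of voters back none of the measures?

P(≥1) = 38 + 37 + 34 + 48 − 19 − 10 − 15 − 9 − 13 − 15 + 3 + 6 + 5 + 5 − 1 = 94%
P(none) = 100% − 94% = 6%

6%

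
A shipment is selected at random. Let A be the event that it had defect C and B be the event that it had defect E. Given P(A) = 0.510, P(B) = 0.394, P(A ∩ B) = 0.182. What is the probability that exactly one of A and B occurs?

Using the inclusion–exclusion count for exactly one event:
P(exactly one) = 0.510 + 0.394 − 2·0.182 = 0.540

0.540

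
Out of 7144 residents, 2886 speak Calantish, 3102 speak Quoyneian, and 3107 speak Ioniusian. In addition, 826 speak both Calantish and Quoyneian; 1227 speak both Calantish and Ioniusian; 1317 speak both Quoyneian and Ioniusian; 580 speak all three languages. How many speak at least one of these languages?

6305

|union| = 2886 + 3102 + 3107 − 826 − 1227 − 1317 + 580 = 6305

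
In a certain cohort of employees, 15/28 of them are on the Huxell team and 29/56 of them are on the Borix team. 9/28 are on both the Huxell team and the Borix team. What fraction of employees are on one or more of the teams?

By inclusion-exclusion,
P(at least one) = 15/28 + 29/56 − 9/28 = 41/56

41/56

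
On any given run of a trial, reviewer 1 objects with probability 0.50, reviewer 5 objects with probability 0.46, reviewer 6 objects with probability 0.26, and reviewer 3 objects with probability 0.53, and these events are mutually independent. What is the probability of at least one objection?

0.906094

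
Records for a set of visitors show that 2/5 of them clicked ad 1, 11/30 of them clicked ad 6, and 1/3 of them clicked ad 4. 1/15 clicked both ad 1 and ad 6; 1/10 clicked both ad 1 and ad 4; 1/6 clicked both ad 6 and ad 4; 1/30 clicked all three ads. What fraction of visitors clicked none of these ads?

1/5

Apply inclusion-exclusion:
P(union) = 2/5 + 11/30 + 1/3 − 1/15 − 1/10 − 1/6 + 1/30 = 4/5
P(none) = 1 − 4/5 = 1/5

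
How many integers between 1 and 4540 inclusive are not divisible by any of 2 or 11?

2270 + 412 − 206 = 2476
4540 − 2476 = 2064

2064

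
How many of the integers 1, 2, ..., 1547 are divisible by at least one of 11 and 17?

Using inclusion–exclusion:
140 + 91 − 8 = 223

223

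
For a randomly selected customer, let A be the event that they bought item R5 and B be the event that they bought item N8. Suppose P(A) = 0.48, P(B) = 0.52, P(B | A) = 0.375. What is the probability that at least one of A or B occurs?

0.82

P(A ∩ B) = P(A)·P(B|A) = 0.48 × 0.375 = 0.18
Using inclusion–exclusion:
P(A ∪ B) = 0.48 + 0.52 − 0.18 = 0.82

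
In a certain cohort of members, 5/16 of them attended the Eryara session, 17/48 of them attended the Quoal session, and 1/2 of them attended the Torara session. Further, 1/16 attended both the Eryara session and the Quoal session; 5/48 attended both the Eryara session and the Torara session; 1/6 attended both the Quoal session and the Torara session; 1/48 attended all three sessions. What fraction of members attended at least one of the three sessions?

41/48

Apply inclusion-exclusion:
P(≥1) = 5/16 + 17/48 + 1/2 − 1/16 − 5/48 − 1/6 + 1/48 = 41/48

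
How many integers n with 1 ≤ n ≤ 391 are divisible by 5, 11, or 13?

128

78 + 35 + 30 − 7 − 6 − 2 + 0 = 128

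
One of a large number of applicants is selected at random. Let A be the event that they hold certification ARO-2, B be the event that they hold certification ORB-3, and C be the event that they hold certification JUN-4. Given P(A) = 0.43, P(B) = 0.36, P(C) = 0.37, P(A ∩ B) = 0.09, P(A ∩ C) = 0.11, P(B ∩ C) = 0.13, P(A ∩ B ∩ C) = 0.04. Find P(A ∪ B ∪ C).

Inclusion–exclusion gives
P(A ∪ B ∪ C) = 0.43 + 0.36 + 0.37 − 0.09 − 0.11 − 0.13 + 0.04 = 0.87

0.87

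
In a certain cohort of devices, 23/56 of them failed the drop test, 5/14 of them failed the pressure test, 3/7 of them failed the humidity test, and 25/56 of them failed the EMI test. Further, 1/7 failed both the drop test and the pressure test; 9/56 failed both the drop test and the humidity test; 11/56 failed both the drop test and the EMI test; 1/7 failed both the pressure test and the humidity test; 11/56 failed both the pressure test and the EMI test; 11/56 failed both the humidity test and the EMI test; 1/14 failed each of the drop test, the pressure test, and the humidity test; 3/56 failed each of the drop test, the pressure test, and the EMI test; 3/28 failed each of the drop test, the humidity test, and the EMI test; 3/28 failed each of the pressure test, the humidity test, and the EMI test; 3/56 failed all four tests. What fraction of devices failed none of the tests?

P(≥1) = 23/56 + 5/14 + 3/7 + 25/56 − 1/7 − 9/56 − 11/56 − 1/7 − 11/56 − 11/56 + 1/14 + 3/56 + 3/28 + 3/28 − 3/56 = 25/28
P(none) = 1 − 25/28 = 3/28

3/28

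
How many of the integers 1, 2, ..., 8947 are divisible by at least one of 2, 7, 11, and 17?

Using inclusion–exclusion:
4473 + 1278 + 813 + 526 − 639 − 406 − 263 − 116 − 75 − 47 + 58 + 37 + 23 + 6 − 3 = 5665

5665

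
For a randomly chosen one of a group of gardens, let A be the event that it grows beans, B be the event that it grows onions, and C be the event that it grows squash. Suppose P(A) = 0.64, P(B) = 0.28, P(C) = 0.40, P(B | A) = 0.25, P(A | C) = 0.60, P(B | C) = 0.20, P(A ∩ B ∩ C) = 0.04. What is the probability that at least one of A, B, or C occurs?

P(A ∩ B) = P(A)·P(B|A) = 0.64 × 0.25 = 0.16
P(A ∩ C) = P(C)·P(A|C) = 0.40 × 0.60 = 0.24
P(B ∩ C) = P(C)·P(B|C) = 0.40 × 0.20 = 0.08
P(A ∪ B ∪ C) = 0.64 + 0.28 + 0.40 − 0.16 − 0.24 − 0.08 + 0.04 = 0.88

0.88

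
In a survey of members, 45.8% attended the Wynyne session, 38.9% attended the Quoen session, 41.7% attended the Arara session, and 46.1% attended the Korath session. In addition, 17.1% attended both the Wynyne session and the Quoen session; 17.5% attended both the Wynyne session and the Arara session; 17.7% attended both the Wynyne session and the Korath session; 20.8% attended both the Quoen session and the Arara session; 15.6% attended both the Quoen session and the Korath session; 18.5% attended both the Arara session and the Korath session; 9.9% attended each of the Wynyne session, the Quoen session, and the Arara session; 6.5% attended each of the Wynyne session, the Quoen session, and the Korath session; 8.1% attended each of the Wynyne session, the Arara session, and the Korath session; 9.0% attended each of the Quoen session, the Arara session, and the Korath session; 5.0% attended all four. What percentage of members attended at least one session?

By inclusion–exclusion:
P(≥1) = 45.8 + 38.9 + 41.7 + 46.1 − 17.1 − 17.5 − 17.7 − 20.8 − 15.6 − 18.5 + 9.9 + 6.5 + 8.1 + 9.0 − 5.0 = 93.8%

93.8%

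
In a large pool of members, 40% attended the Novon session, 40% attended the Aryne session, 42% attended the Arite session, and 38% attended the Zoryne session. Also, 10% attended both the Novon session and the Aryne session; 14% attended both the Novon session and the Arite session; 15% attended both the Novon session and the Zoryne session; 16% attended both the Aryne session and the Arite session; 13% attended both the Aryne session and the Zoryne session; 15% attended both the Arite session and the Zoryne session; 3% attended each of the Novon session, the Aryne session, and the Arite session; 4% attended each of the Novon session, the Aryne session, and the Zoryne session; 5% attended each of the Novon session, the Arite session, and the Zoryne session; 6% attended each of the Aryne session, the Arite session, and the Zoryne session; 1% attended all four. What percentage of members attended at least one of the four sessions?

Using inclusion–exclusion:
P(at least one) = 40 + 40 + 42 + 38 − 10 − 14 − 15 − 16 − 13 − 15 + 3 + 4 + 5 + 6 − 1 = 94%

94%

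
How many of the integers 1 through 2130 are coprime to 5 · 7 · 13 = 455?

1348

Apply inclusion-exclusion:
426 + 304 + 163 − 60 − 32 − 23 + 4 = 782
2130 − 782 = 1348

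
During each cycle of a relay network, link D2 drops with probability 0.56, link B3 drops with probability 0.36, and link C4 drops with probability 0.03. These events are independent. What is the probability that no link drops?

P(none) = (1 − 0.56) × (1 − 0.36) × (1 − 0.03) = 0.44 × 0.64 × 0.97 = 0.273152

0.273152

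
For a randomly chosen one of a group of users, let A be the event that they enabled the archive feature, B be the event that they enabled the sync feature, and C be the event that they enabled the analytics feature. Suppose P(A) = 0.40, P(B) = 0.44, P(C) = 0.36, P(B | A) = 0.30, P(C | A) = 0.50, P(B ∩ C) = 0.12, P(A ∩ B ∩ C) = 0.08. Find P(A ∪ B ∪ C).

0.84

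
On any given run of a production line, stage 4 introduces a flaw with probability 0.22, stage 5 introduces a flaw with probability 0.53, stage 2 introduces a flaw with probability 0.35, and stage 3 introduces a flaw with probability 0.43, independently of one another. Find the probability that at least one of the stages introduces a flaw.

0.8641747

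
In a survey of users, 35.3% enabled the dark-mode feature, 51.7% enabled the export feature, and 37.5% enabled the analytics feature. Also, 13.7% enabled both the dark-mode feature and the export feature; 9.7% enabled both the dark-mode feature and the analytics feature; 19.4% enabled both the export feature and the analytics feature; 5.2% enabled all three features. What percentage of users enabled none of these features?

13.1%

Using inclusion–exclusion:
P(at least one) = 35.3 + 51.7 + 37.5 − 13.7 − 9.7 − 19.4 + 5.2 = 86.9%
P(none) = 100% − 86.9% = 13.1%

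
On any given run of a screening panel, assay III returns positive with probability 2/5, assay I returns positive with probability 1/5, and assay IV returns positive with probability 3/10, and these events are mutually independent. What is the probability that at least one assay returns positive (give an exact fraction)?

83/125

P(none) = (1 − 2/5) × (1 − 1/5) × (1 − 3/10) = 3/5 × 4/5 × 7/10 = 42/125
P(at least one) = 1 − 42/125 = 83/125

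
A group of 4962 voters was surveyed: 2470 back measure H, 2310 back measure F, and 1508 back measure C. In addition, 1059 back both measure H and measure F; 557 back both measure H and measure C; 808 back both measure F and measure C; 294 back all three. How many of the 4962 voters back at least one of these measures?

4158

By inclusion–exclusion:
N(≥1) = 2470 + 2310 + 1508 − 1059 − 557 − 808 + 294 = 4158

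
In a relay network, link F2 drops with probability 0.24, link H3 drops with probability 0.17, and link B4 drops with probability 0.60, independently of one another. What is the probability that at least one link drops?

P(none) = (1 − 0.24) × (1 − 0.17) × (1 − 0.60) = 0.76 × 0.83 × 0.40 = 0.25232
P(at least one) = 1 − 0.25232 = 0.74768

0.74768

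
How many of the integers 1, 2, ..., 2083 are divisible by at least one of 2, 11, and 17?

1191

By inclusion–exclusion:
⌊2083/2⌋ + ⌊2083/11⌋ + ⌊2083/17⌋ − ⌊2083/22⌋ − ⌊2083/34⌋ − ⌊2083/187⌋ + ⌊2083/374⌋ = 1041 + 189 + 122 − 94 − 61 − 11 + 5 = 1191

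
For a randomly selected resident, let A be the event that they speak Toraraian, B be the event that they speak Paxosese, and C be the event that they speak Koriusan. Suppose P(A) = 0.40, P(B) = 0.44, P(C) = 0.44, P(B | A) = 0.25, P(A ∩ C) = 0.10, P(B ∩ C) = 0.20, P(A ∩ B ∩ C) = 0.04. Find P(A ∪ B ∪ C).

0.92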